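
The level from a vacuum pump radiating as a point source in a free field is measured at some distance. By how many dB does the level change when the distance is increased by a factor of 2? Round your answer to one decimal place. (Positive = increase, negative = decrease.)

Point-source spreading: ΔL = −20·log₁₀(r₂/r₁).
ΔL = −20·log₁₀(2) = -6.02 dB.

-6.0 dB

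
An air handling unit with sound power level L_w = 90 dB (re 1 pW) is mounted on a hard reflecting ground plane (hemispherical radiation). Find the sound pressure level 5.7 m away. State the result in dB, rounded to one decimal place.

66.9 dB

L_p = L_w − 10·log₁₀(2π·r²) with r = 5.7 m.
2π·r² = 204.1 m², 10·log₁₀ of that is 23.099 dB.
L_p = 90 − 23.099 = 66.90 dB.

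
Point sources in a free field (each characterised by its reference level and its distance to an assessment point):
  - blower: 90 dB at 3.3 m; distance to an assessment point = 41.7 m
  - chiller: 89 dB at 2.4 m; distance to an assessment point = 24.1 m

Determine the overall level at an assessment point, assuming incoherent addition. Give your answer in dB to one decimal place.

Propagate each source to the receiver with L = L_ref − 20·log₁₀(r/r_ref), then add intensities.
blower: 90 − 20·log₁₀(41.7/3.3) = 90 − 22.03 = 67.97 dB.
chiller: 89 − 20·log₁₀(24.1/2.4) = 89 − 20.04 = 68.96 dB.
Σ 10^(L/10) = 1.414e+07 → L_total = 10·log₁₀(1.414e+07) = 71.50 dB.

71.5 dB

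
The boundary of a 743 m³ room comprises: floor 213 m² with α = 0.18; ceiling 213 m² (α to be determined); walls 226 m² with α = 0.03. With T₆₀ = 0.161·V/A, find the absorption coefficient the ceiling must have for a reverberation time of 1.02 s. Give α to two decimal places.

0.34

From T₆₀ = 0.161·V/A, the target T₆₀ = 1.02 s needs A = 0.161·743/1.02 = 117.28 m².
Absorption from the other surfaces = 213·0.18 + 226·0.03 = 45.12 m², so the ceiling must supply 72.16 m² over 213 m².
α = 72.16/213 = 0.339.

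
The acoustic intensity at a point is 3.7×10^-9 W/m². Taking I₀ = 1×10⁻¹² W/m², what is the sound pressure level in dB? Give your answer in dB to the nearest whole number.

I/I₀ = 3.7×10^-9/10⁻¹² = 3.7×10^3, and L = 10·log₁₀(I/I₀).
L = 10·(0.5682 + 3) = 35.68 dB.

36 dB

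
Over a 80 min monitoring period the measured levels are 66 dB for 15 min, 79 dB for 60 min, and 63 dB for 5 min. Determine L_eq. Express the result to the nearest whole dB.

The energy average is taken in the linear domain: L_eq = 10·log₁₀[(Σ tᵢ·10^(Lᵢ/10))/T], T = 80 min.
Σ tᵢ·10^(Lᵢ/10) = 15·10^(66/10) + 60·10^(79/10) + 5·10^(63/10) = 4.836e+09.
L_eq = 10·log₁₀(4.836e+09/80) = 77.81 dB.

78 dB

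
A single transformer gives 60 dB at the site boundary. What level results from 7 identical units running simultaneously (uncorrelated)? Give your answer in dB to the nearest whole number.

L_total = L₁ + 10·log₁₀ N for N identical incoherent sources.
L_total = 60 + 10·log₁₀(7) = 60 + 8.451 = 68.45 dB.

68 dB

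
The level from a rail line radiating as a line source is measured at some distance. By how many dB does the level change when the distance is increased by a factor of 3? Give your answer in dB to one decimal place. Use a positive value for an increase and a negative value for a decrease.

With cylindrical spreading the level changes by −10·log₁₀(r₂/r₁).
ΔL = −10·log₁₀(3) = -4.77 dB.

-4.8 dB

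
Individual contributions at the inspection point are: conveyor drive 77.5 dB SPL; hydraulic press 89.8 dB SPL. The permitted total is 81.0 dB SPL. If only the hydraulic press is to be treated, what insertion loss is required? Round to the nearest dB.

11 dB

Everything except the hydraulic press sums to 10^(77.5/10) = 5.623e+07 in linear terms, 77.50 dB SPL.
To meet 81.0 dB SPL overall, the treated hydraulic press may contribute at most 10^(81.0/10) − 5.623e+07 = 6.966e+07, i.e. 78.43 dB SPL.
So the hydraulic press must be reduced from 89.8 to 78.43 dB SPL: IL = 11.37 dB.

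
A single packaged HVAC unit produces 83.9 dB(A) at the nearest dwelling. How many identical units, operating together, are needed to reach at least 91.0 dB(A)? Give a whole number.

Need L₁ + 10·log₁₀ N ≥ 91.0, i.e. log₁₀ N ≥ 0.71.
N ≥ 10^(7.1/10) = 5.129, so N = 6.

6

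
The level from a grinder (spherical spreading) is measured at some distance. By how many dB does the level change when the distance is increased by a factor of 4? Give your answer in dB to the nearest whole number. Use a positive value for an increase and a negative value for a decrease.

A point source loses 6 dB per doubling of distance; generally ΔL = −20·log₁₀(r₂/r₁).
ΔL = −20·log₁₀(4) = -12.04 dB.

-12 dB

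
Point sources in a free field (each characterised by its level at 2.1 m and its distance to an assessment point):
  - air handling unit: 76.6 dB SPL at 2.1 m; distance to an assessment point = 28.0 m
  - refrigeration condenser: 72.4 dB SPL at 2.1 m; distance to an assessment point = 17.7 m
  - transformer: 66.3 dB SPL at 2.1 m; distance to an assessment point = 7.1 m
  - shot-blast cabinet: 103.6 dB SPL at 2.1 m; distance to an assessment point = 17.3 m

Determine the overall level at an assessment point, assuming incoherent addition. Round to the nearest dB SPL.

First find each source's level at the receiver (point-source: −20·log₁₀(r/r_ref)), then combine on an intensity basis.
air handling unit: 76.6 − 20·log₁₀(28.0/2.1) = 76.6 − 22.50 = 54.10 dB SPL.
refrigeration condenser: 72.4 − 20·log₁₀(17.7/2.1) = 72.4 − 18.52 = 53.88 dB SPL.
transformer: 66.3 − 20·log₁₀(7.1/2.1) = 66.3 − 10.58 = 55.72 dB SPL.
shot-blast cabinet: 103.6 − 20·log₁₀(17.3/2.1) = 103.6 − 18.32 = 85.28 dB SPL.
Σ 10^(L/10) = 3.384e+08 → L_total = 10·log₁₀(3.384e+08) = 85.29 dB SPL.

85 dB SPL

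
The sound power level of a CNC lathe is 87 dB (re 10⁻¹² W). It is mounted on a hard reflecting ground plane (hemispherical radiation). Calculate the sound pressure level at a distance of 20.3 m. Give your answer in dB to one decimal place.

52.9 dB

L_p = L_w − 10·log₁₀(2π·r²) with r = 20.3 m.
2π·r² = 2589 m², 10·log₁₀ of that is 34.132 dB.
L_p = 87 − 34.132 = 52.87 dB.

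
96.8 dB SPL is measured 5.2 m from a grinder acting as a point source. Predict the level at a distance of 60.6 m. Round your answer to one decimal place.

75.5 dB SPL

Point-source attenuation: ΔL = 20·log₁₀(r₂/r₁) = 20·log₁₀(60.6/5.2) = 21.329 dB.
L₂ = 96.8 − 20·log₁₀(60.6/5.2) = 96.8 − 21.329 = 75.47 dB SPL.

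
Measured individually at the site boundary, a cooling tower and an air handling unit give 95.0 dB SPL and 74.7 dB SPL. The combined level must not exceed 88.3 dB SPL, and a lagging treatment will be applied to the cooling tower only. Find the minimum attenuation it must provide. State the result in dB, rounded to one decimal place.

6.9 dB

Everything except the cooling tower sums to 10^(74.7/10) = 2.951e+07 in linear terms, 74.70 dB SPL.
The limit corresponds to 10^(88.3/10) = 6.761e+08; subtracting the fixed part leaves 6.466e+08 for the cooling tower, i.e. 88.11 dB SPL.
Required insertion loss = 95.0 − 88.11 = 6.89 dB.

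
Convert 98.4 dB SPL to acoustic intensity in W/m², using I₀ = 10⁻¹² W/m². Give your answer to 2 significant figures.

0.0069 W/m²

I/I₀ = 10^(98.4/10) = 6.918e+09, so I = 6.918e+09 × 10⁻¹² W/m².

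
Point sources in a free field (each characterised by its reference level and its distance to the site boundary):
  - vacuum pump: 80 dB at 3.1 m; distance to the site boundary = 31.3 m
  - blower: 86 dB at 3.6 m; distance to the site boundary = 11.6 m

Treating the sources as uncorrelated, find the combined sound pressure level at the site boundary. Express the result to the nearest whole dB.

Propagate each source to the receiver with L = L_ref − 20·log₁₀(r/r_ref), then add intensities.
vacuum pump: 80 − 20·log₁₀(31.3/3.1) = 80 − 20.08 = 59.92 dB.
blower: 86 − 20·log₁₀(11.6/3.6) = 86 − 10.16 = 75.84 dB.
Σ 10^(L/10) = 3.932e+07 → L_total = 10·log₁₀(3.932e+07) = 75.95 dB.

76 dB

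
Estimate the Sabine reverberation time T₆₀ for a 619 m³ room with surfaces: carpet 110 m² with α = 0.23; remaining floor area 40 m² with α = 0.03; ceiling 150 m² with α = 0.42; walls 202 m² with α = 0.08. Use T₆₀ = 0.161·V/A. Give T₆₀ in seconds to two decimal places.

0.94 s

Total absorption A = 110·0.23 + 40·0.03 + 150·0.42 + 202·0.08 = 105.66 m² sabins.
T₆₀ = 0.161·V/A = 0.161·619/105.66 = 0.943 s.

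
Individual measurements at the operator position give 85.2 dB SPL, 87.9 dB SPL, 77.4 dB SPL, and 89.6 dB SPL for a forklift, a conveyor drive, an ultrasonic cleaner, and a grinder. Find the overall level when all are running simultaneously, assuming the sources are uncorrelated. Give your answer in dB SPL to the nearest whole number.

Incoherent sources combine by intensity addition: L_total = 10·log₁₀(Σ 10^(L_i/10)).
Σ 10^(L/10) = 10^(85.2/10) + 10^(87.9/10) + 10^(77.4/10) + 10^(89.6/10) = 1.915e+09.
L_total = 10·log₁₀(1.915e+09) = 92.82 dB SPL.

93 dB SPL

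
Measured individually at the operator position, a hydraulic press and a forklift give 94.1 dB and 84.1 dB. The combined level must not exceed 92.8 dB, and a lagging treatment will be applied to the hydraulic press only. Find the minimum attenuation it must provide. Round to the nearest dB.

Everything except the hydraulic press sums to 10^(84.1/10) = 2.570e+08 in linear terms, 84.10 dB.
To meet 92.8 dB overall, the treated hydraulic press may contribute at most 10^(92.8/10) − 2.570e+08 = 1.648e+09, i.e. 92.17 dB.
So the hydraulic press must be reduced from 94.1 to 92.17 dB: IL = 1.93 dB.

2 dB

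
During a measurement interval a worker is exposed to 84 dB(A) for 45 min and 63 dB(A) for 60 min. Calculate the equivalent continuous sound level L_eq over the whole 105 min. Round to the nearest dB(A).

Weight each interval's intensity by its duration and average over T = 105 min:
Σ tᵢ·10^(Lᵢ/10) = 45·10^(84/10) + 60·10^(63/10) = 1.142e+10.
L_eq = 10·log₁₀(1.142e+10/105) = 80.37 dB(A).

80 dB(A)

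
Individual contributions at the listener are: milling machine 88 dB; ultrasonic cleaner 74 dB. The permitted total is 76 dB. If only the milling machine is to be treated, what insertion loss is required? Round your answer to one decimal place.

The untreated sources together contribute 10^(74/10) = 2.512e+07, i.e. 74.00 dB.
To meet 76 dB overall, the treated milling machine may contribute at most 10^(76/10) − 2.512e+07 = 1.469e+07, i.e. 71.67 dB.
So the milling machine must be reduced from 88 to 71.67 dB: IL = 16.33 dB.

16.3 dB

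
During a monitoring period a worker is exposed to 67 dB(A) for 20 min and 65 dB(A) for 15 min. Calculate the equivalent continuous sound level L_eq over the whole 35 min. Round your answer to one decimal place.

Weight each interval's intensity by its duration and average over T = 35 min:
Σ tᵢ·10^(Lᵢ/10) = 20·10^(67/10) + 15·10^(65/10) = 1.477e+08.
L_eq = 10·log₁₀(1.477e+08/35) = 66.25 dB(A).

66.3 dB(A)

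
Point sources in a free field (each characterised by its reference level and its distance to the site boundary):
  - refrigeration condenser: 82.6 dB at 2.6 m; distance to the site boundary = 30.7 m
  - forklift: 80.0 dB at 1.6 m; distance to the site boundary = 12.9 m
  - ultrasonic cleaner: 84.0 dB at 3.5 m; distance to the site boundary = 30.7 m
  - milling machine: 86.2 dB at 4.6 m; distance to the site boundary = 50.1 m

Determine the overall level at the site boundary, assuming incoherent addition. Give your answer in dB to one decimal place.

Apply inverse-square spreading to bring every level to the receiver, then sum 10^(L/10).
refrigeration condenser: 82.6 − 20·log₁₀(30.7/2.6) = 82.6 − 21.44 = 61.16 dB.
forklift: 80.0 − 20·log₁₀(12.9/1.6) = 80.0 − 18.13 = 61.87 dB.
ultrasonic cleaner: 84.0 − 20·log₁₀(30.7/3.5) = 84.0 − 18.86 = 65.14 dB.
milling machine: 86.2 − 20·log₁₀(50.1/4.6) = 86.2 − 20.74 = 65.46 dB.
Σ 10^(L/10) = 9.623e+06 → L_total = 10·log₁₀(9.623e+06) = 69.83 dB.

69.8 dB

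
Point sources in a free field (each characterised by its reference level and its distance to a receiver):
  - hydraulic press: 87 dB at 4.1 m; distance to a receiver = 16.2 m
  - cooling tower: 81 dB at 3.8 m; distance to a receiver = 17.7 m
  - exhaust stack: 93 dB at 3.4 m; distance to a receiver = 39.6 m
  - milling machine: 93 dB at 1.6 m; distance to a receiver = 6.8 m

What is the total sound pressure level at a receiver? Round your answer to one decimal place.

Propagate each source to the receiver with L = L_ref − 20·log₁₀(r/r_ref), then add intensities.
hydraulic press: 87 − 20·log₁₀(16.2/4.1) = 87 − 11.93 = 75.07 dB.
cooling tower: 81 − 20·log₁₀(17.7/3.8) = 81 − 13.36 = 67.64 dB.
exhaust stack: 93 − 20·log₁₀(39.6/3.4) = 93 − 21.32 = 71.68 dB.
milling machine: 93 − 20·log₁₀(6.8/1.6) = 93 − 12.57 = 80.43 dB.
Σ 10^(L/10) = 1.631e+08 → L_total = 10·log₁₀(1.631e+08) = 82.12 dB.

82.1 dB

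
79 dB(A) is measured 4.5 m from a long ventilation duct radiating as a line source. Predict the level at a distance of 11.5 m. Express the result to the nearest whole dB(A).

75 dB(A)

Cylindrical spreading from a line source gives a 10·log₁₀(r₂/r₁) drop.
L₂ = 79 − 10·log₁₀(11.5/4.5) = 79 − 4.075 = 74.93 dB(A).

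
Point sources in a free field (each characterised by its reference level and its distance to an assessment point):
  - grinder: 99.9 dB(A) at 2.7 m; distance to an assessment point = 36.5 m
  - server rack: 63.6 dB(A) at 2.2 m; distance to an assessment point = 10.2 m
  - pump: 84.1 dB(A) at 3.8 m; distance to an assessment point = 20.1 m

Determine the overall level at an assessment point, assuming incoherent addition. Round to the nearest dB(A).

78 dB(A)

First find each source's level at the receiver (point-source: −20·log₁₀(r/r_ref)), then combine on an intensity basis.
grinder: 99.9 − 20·log₁₀(36.5/2.7) = 99.9 − 22.62 = 77.28 dB(A).
server rack: 63.6 − 20·log₁₀(10.2/2.2) = 63.6 − 13.32 = 50.28 dB(A).
pump: 84.1 − 20·log₁₀(20.1/3.8) = 84.1 − 14.47 = 69.63 dB(A).
Σ 10^(L/10) = 6.277e+07 → L_total = 10·log₁₀(6.277e+07) = 77.98 dB(A).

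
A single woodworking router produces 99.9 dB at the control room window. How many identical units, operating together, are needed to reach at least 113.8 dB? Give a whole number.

25

N identical sources give L₁ + 10·log₁₀ N, so require 10·log₁₀ N ≥ 113.8 − 99.9 = 13.9 dB.
N ≥ 10^(13.9/10) = 24.547, so N = 25.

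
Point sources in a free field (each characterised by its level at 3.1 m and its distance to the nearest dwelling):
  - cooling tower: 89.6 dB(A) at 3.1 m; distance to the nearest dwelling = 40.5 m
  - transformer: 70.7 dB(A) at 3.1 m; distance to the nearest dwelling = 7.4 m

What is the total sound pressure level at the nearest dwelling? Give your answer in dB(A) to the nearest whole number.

69 dB(A)

First find each source's level at the receiver (point-source: −20·log₁₀(r/r_ref)), then combine on an intensity basis.
cooling tower: 89.6 − 20·log₁₀(40.5/3.1) = 89.6 − 22.32 = 67.28 dB(A).
transformer: 70.7 − 20·log₁₀(7.4/3.1) = 70.7 − 7.56 = 63.14 dB(A).
Σ 10^(L/10) = 7.405e+06 → L_total = 10·log₁₀(7.405e+06) = 68.70 dB(A).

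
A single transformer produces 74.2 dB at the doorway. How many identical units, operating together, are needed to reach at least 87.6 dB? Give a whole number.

22

The shortfall is 87.6 − 74.2 = 13.4 dB, and N units add 10·log₁₀ N, so need 10·log₁₀ N ≥ 13.4.
N ≥ 10^(13.4/10) = 21.878, so N = 22.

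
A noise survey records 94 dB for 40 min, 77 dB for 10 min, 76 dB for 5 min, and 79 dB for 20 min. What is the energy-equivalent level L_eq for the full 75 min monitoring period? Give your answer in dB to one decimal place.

91.4 dB

Weight each interval's intensity by its duration and average over T = 75 min:
Σ tᵢ·10^(Lᵢ/10) = 40·10^(94/10) + 10·10^(77/10) + 5·10^(76/10) + 20·10^(79/10) = 1.028e+11.
L_eq = 10·log₁₀(1.028e+11/75) = 91.37 dB.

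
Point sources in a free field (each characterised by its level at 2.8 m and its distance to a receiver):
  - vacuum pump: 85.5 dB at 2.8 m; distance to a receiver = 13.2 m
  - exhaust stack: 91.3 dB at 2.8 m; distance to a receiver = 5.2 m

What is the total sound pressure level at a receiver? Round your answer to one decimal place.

86.1 dB

First find each source's level at the receiver (point-source: −20·log₁₀(r/r_ref)), then combine on an intensity basis.
vacuum pump: 85.5 − 20·log₁₀(13.2/2.8) = 85.5 − 13.47 = 72.03 dB.
exhaust stack: 91.3 − 20·log₁₀(5.2/2.8) = 91.3 − 5.38 = 85.92 dB.
Σ 10^(L/10) = 4.071e+08 → L_total = 10·log₁₀(4.071e+08) = 86.10 dB.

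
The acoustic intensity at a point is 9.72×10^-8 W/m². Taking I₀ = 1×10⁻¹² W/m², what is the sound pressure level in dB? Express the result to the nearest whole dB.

Dividing by I₀ shifts the exponent by 12: I/I₀ = 9.72×10^4.
L = 10·(0.9877 + 4) = 49.88 dB.

50 dB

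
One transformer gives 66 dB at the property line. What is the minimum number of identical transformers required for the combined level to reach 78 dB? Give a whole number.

16

N identical sources give L₁ + 10·log₁₀ N, so require 10·log₁₀ N ≥ 78 − 66 = 12.0 dB.
N ≥ 10^(12.0/10) = 15.849, so N = 16.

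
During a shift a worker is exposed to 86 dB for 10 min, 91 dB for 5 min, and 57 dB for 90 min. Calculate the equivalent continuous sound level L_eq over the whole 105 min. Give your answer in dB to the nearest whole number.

80 dB

Weight each interval's intensity by its duration and average over T = 105 min:
Σ tᵢ·10^(Lᵢ/10) = 10·10^(86/10) + 5·10^(91/10) + 90·10^(57/10) = 1.032e+10.
L_eq = 10·log₁₀(1.032e+10/105) = 79.93 dB.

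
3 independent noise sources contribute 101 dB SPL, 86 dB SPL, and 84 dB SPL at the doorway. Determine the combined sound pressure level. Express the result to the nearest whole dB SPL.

Incoherent sources combine by intensity addition: L_total = 10·log₁₀(Σ 10^(L_i/10)).
Σ 10^(L/10) = 10^(101/10) + 10^(86/10) + 10^(84/10) = 1.324e+10.
L_total = 10·log₁₀(1.324e+10) = 101.22 dB SPL.

101 dB SPL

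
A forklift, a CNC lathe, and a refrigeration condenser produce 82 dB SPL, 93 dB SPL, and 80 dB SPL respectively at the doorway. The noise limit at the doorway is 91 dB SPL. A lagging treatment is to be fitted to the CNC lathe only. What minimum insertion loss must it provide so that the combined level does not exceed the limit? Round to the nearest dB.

Everything except the CNC lathe sums to 10^(82/10) + 10^(80/10) = 2.585e+08 in linear terms, 84.12 dB SPL.
The limit corresponds to 10^(91/10) = 1.259e+09; subtracting the fixed part leaves 1.000e+09 for the CNC lathe, i.e. 90.00 dB SPL.
Required insertion loss = 93 − 90.00 = 3.00 dB.

3 dB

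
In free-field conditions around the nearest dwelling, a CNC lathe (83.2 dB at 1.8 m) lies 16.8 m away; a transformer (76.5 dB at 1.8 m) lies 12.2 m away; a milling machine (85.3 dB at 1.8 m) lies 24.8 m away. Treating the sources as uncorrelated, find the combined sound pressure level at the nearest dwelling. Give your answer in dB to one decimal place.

67.1 dB

Propagate each source to the receiver with L = L_ref − 20·log₁₀(r/r_ref), then add intensities.
CNC lathe: 83.2 − 20·log₁₀(16.8/1.8) = 83.2 − 19.40 = 63.80 dB.
transformer: 76.5 − 20·log₁₀(12.2/1.8) = 76.5 − 16.62 = 59.88 dB.
milling machine: 85.3 − 20·log₁₀(24.8/1.8) = 85.3 − 22.78 = 62.52 dB.
Σ 10^(L/10) = 5.156e+06 → L_total = 10·log₁₀(5.156e+06) = 67.12 dB.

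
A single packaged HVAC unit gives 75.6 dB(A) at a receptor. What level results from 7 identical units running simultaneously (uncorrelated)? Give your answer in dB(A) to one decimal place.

With 7 equal, uncorrelated contributions the intensity is 7× that of one unit, giving a rise of 10·log₁₀ 7.
L_total = 75.6 + 10·log₁₀(7) = 75.6 + 8.451 = 84.05 dB(A).

84.1 dB(A)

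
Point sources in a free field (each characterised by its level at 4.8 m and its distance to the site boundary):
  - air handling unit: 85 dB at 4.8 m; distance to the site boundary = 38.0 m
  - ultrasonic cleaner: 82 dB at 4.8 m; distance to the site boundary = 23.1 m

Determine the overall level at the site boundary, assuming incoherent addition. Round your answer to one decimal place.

Apply inverse-square spreading to bring every level to the receiver, then sum 10^(L/10).
air handling unit: 85 − 20·log₁₀(38.0/4.8) = 85 − 17.97 = 67.03 dB.
ultrasonic cleaner: 82 − 20·log₁₀(23.1/4.8) = 82 − 13.65 = 68.35 dB.
Σ 10^(L/10) = 1.189e+07 → L_total = 10·log₁₀(1.189e+07) = 70.75 dB.

70.8 dB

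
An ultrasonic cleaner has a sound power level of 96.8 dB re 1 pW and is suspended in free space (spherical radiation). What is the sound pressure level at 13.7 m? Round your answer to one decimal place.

63.1 dB

The power spreads over a sphere of area 4π·r², so L_p = L_w − 10·log₁₀(4π·r²).
4π·r² = 2359 m², 10·log₁₀ of that is 33.727 dB.
L_p = 96.8 − 33.727 = 63.07 dB.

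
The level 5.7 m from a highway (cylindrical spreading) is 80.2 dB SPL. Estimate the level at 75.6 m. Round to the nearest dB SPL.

69 dB SPL

For a line source, L₂ = L₁ − 10·log₁₀(r₂/r₁).
L₂ = 80.2 − 10·log₁₀(75.6/5.7) = 80.2 − 11.226 = 68.97 dB SPL.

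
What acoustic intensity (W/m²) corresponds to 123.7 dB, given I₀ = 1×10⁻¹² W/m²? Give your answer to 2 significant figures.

2.3 W/m²

I/I₀ = 10^(123.7/10) = 2.344e+12, so I = 2.344e+12 × 10⁻¹² W/m².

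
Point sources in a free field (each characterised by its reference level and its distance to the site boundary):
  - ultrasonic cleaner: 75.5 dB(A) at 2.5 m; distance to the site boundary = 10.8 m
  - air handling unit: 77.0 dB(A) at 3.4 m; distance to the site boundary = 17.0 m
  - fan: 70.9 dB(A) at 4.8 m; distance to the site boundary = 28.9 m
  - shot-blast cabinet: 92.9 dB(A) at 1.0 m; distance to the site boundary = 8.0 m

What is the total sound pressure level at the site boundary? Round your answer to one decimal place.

Propagate each source to the receiver with L = L_ref − 20·log₁₀(r/r_ref), then add intensities.
ultrasonic cleaner: 75.5 − 20·log₁₀(10.8/2.5) = 75.5 − 12.71 = 62.79 dB(A).
air handling unit: 77.0 − 20·log₁₀(17.0/3.4) = 77.0 − 13.98 = 63.02 dB(A).
fan: 70.9 − 20·log₁₀(28.9/4.8) = 70.9 − 15.59 = 55.31 dB(A).
shot-blast cabinet: 92.9 − 20·log₁₀(8.0/1.0) = 92.9 − 18.06 = 74.84 dB(A).
Σ 10^(L/10) = 3.471e+07 → L_total = 10·log₁₀(3.471e+07) = 75.40 dB(A).

75.4 dB(A)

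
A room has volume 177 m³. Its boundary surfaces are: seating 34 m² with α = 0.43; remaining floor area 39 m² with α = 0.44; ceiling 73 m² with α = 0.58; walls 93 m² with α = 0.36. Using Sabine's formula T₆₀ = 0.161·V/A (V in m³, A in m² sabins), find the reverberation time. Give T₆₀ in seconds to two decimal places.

0.26 s

Summing Sᵢαᵢ: 34·0.43 + 39·0.44 + 73·0.58 + 93·0.36 = 107.60 m².
T₆₀ = 0.161 × 177 / 107.60 = 0.265 s.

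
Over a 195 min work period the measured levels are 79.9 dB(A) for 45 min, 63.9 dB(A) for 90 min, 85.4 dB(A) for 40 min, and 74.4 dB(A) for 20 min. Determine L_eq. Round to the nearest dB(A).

The energy average is taken in the linear domain: L_eq = 10·log₁₀[(Σ tᵢ·10^(Lᵢ/10))/T], T = 195 min.
Σ tᵢ·10^(Lᵢ/10) = 45·10^(79.9/10) + 90·10^(63.9/10) + 40·10^(85.4/10) + 20·10^(74.4/10) = 1.904e+10.
L_eq = 10·log₁₀(1.904e+10/195) = 79.90 dB(A).

80 dB(A)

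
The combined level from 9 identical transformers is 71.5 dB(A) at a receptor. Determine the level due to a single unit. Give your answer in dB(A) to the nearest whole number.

Dividing the total intensity by 9 lowers the level by 10·log₁₀ 9 = 9.542 dB: L₁ = 71.5 − 9.542.

62 dB(A)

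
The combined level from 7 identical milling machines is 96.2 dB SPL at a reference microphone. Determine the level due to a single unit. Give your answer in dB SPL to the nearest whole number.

For N identical incoherent sources L_total = L₁ + 10·log₁₀ N, so L₁ = 96.2 − 10·log₁₀(7) = 96.2 − 8.451.

88 dB SPL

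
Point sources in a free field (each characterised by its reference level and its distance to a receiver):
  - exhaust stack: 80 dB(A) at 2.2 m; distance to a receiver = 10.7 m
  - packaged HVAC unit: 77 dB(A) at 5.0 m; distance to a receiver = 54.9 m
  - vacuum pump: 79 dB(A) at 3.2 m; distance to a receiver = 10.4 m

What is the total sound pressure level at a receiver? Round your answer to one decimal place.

70.9 dB(A)

Apply inverse-square spreading to bring every level to the receiver, then sum 10^(L/10).
exhaust stack: 80 − 20·log₁₀(10.7/2.2) = 80 − 13.74 = 66.26 dB(A).
packaged HVAC unit: 77 − 20·log₁₀(54.9/5.0) = 77 − 20.81 = 56.19 dB(A).
vacuum pump: 79 − 20·log₁₀(10.4/3.2) = 79 − 10.24 = 68.76 dB(A).
Σ 10^(L/10) = 1.216e+07 → L_total = 10·log₁₀(1.216e+07) = 70.85 dB(A).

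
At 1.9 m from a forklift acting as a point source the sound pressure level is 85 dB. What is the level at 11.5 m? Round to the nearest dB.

69 dB

For a point source, L₂ = L₁ − 20·log₁₀(r₂/r₁).
L₂ = 85 − 20·log₁₀(11.5/1.9) = 85 − 15.639 = 69.36 dB.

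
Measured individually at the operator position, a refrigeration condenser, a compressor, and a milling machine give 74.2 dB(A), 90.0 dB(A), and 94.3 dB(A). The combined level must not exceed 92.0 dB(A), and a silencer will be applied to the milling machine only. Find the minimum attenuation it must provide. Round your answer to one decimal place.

The untreated sources together contribute 10^(74.2/10) + 10^(90.0/10) = 1.026e+09, i.e. 90.11 dB(A).
To meet 92.0 dB(A) overall, the treated milling machine may contribute at most 10^(92.0/10) − 1.026e+09 = 5.586e+08, i.e. 87.47 dB(A).
So the milling machine must be reduced from 94.3 to 87.47 dB(A): IL = 6.83 dB.

6.8 dB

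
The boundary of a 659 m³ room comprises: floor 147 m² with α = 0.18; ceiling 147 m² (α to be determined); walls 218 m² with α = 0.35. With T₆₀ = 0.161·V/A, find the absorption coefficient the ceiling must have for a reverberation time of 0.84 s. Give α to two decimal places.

0.16

From T₆₀ = 0.161·V/A, the target T₆₀ = 0.84 s needs A = 0.161·659/0.84 = 126.31 m².
Absorption from the other surfaces = 147·0.18 + 218·0.35 = 102.76 m², so the ceiling must supply 23.55 m² over 147 m².
α = 23.55/147 = 0.160.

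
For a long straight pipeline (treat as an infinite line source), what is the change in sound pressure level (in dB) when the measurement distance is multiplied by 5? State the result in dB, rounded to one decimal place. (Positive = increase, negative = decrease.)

-7.0 dB

With cylindrical spreading the level changes by −10·log₁₀(r₂/r₁).
ΔL = −10·log₁₀(5) = -6.99 dB.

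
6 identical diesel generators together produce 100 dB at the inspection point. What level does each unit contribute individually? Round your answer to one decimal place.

Dividing the total intensity by 6 lowers the level by 10·log₁₀ 6 = 7.782 dB: L₁ = 100 − 7.782.

92.2 dB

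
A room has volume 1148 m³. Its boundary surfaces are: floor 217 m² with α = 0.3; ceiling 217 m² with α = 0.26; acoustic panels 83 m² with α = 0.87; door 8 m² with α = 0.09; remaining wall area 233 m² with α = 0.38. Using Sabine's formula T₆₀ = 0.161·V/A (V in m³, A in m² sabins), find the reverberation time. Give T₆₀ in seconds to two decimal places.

0.65 s

A = Σ Sᵢαᵢ = 217·0.3 + 217·0.26 + 83·0.87 + 8·0.09 + 233·0.38 = 282.99 m².
T₆₀ = 0.161 × 1148 / 282.99 = 0.653 s.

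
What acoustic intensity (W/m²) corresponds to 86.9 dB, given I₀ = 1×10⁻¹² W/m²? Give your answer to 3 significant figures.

I = I₀·10^(L/10) = 10⁻¹² × 10^(86.9/10) = 10^(-3.310).

0.000490 W/m²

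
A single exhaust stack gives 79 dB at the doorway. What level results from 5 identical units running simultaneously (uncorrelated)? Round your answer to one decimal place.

With 5 equal, uncorrelated contributions the intensity is 5× that of one unit, giving a rise of 10·log₁₀ 5.
L_total = 79 + 10·log₁₀(5) = 79 + 6.990 = 85.99 dB.

86.0 dB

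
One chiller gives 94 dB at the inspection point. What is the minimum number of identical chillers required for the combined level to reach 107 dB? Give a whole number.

20

N identical sources give L₁ + 10·log₁₀ N, so require 10·log₁₀ N ≥ 107 − 94 = 13.0 dB.
N ≥ 10^(13.0/10) = 19.953, so N = 20.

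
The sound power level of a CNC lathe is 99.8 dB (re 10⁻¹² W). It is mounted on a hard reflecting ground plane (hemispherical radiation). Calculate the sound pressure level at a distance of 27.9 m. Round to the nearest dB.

The power spreads over a hemisphere of area 2π·r², so L_p = L_w − 10·log₁₀(2π·r²).
2π·r² = 4891 m², 10·log₁₀ of that is 36.894 dB.
L_p = 99.8 − 36.894 = 62.91 dB.

63 dB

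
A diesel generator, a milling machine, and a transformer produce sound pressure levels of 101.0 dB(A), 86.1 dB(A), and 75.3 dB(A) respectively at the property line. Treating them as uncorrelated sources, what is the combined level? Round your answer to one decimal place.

101.1 dB(A)

For uncorrelated sources the intensities add, so convert each level to linear form, sum, and take 10·log₁₀ of the total.
Σ 10^(L/10) = 10^(101.0/10) + 10^(86.1/10) + 10^(75.3/10) = 1.303e+10.
L_total = 10·log₁₀(1.303e+10) = 101.15 dB(A).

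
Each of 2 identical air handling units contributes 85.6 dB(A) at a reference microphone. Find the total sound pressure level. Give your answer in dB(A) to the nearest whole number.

89 dB(A)

With 2 equal, uncorrelated contributions the intensity is 2× that of one unit, giving a rise of 10·log₁₀ 2.
L_total = 85.6 + 10·log₁₀(2) = 85.6 + 3.010 = 88.61 dB(A).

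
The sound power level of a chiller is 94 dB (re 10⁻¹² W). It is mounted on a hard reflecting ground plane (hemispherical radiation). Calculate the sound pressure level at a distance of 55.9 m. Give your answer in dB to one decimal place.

51.1 dB

The power spreads over a hemisphere of area 2π·r², so L_p = L_w − 10·log₁₀(2π·r²).
2π·r² = 1.963e+04 m², 10·log₁₀ of that is 42.930 dB.
L_p = 94 − 42.930 = 51.07 dB.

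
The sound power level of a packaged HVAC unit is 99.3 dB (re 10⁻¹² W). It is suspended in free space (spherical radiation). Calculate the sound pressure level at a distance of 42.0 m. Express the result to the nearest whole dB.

56 dB

L_p = L_w − 10·log₁₀(4π·r²) with r = 42.0 m.
4π·r² = 2.217e+04 m², 10·log₁₀ of that is 43.457 dB.
L_p = 99.3 − 43.457 = 55.84 dB.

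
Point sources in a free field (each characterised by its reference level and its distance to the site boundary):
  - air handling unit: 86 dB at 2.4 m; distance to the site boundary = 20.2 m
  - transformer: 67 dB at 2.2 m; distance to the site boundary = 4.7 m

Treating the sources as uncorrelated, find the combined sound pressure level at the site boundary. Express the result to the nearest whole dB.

68 dB

First find each source's level at the receiver (point-source: −20·log₁₀(r/r_ref)), then combine on an intensity basis.
air handling unit: 86 − 20·log₁₀(20.2/2.4) = 86 − 18.50 = 67.50 dB.
transformer: 67 − 20·log₁₀(4.7/2.2) = 67 − 6.59 = 60.41 dB.
Σ 10^(L/10) = 6.718e+06 → L_total = 10·log₁₀(6.718e+06) = 68.27 dB.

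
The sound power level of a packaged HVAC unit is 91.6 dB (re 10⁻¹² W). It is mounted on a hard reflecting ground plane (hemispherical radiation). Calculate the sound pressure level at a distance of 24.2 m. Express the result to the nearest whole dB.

56 dB

L_p = L_w − 10·log₁₀(2π·r²) with r = 24.2 m.
2π·r² = 3680 m², 10·log₁₀ of that is 35.658 dB.
L_p = 91.6 − 35.658 = 55.94 dB.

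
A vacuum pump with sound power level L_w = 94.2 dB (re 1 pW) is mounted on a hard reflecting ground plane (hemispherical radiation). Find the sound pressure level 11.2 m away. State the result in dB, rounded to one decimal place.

Free-field hemispherical radiation: L_p = L_w − 10·log₁₀(2π·r²), r = 11.2 m.
2π·r² = 788.2 m², 10·log₁₀ of that is 28.966 dB.
L_p = 94.2 − 28.966 = 65.23 dB.

65.2 dB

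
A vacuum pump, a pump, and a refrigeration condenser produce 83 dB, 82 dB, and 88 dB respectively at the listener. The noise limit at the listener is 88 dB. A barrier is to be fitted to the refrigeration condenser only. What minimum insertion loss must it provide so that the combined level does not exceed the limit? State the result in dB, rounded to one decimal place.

Everything except the refrigeration condenser sums to 10^(83/10) + 10^(82/10) = 3.580e+08 in linear terms, 85.54 dB.
To meet 88 dB overall, the treated refrigeration condenser may contribute at most 10^(88/10) − 3.580e+08 = 2.729e+08, i.e. 84.36 dB.
Required insertion loss = 88 − 84.36 = 3.64 dB.

3.6 dB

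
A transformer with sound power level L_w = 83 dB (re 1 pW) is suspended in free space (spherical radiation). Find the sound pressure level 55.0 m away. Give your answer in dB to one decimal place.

The power spreads over a sphere of area 4π·r², so L_p = L_w − 10·log₁₀(4π·r²).
4π·r² = 3.801e+04 m², 10·log₁₀ of that is 45.799 dB.
L_p = 83 − 45.799 = 37.20 dB.

37.2 dB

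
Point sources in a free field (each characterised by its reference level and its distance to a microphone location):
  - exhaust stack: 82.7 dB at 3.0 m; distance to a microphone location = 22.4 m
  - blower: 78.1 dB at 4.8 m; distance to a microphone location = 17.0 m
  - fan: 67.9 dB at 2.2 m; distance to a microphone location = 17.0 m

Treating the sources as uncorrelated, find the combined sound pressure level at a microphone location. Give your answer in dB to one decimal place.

69.3 dB

First find each source's level at the receiver (point-source: −20·log₁₀(r/r_ref)), then combine on an intensity basis.
exhaust stack: 82.7 − 20·log₁₀(22.4/3.0) = 82.7 − 17.46 = 65.24 dB.
blower: 78.1 − 20·log₁₀(17.0/4.8) = 78.1 − 10.98 = 67.12 dB.
fan: 67.9 − 20·log₁₀(17.0/2.2) = 67.9 − 17.76 = 50.14 dB.
Σ 10^(L/10) = 8.591e+06 → L_total = 10·log₁₀(8.591e+06) = 69.34 dB.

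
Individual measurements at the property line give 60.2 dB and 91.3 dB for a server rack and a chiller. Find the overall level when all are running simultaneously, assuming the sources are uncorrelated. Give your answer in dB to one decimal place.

91.3 dB

For uncorrelated sources the intensities add, so convert each level to linear form, sum, and take 10·log₁₀ of the total.
Σ 10^(L/10) = 10^(60.2/10) + 10^(91.3/10) = 1.350e+09.
L_total = 10·log₁₀(1.350e+09) = 91.30 dB.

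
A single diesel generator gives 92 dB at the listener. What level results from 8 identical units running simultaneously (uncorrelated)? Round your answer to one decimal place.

101.0 dB

N identical incoherent sources raise the level by 10·log₁₀ N.
L_total = 92 + 10·log₁₀(8) = 92 + 9.031 = 101.03 dB.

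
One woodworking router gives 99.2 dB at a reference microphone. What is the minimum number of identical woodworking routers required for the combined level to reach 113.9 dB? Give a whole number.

Need L₁ + 10·log₁₀ N ≥ 113.9, i.e. log₁₀ N ≥ 1.47.
N ≥ 10^(14.7/10) = 29.512, so N = 30.

30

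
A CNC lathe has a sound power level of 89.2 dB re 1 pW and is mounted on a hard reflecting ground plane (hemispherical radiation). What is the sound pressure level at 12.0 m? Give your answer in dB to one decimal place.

59.6 dB

Free-field hemispherical radiation: L_p = L_w − 10·log₁₀(2π·r²), r = 12.0 m.
2π·r² = 904.8 m², 10·log₁₀ of that is 29.565 dB.
L_p = 89.2 − 29.565 = 59.63 dB.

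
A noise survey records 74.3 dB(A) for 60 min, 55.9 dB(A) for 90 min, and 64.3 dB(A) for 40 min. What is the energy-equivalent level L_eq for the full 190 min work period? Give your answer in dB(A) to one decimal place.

The energy average is taken in the linear domain: L_eq = 10·log₁₀[(Σ tᵢ·10^(Lᵢ/10))/T], T = 190 min.
Σ tᵢ·10^(Lᵢ/10) = 60·10^(74.3/10) + 90·10^(55.9/10) + 40·10^(64.3/10) = 1.758e+09.
L_eq = 10·log₁₀(1.758e+09/190) = 69.66 dB(A).

69.7 dB(A)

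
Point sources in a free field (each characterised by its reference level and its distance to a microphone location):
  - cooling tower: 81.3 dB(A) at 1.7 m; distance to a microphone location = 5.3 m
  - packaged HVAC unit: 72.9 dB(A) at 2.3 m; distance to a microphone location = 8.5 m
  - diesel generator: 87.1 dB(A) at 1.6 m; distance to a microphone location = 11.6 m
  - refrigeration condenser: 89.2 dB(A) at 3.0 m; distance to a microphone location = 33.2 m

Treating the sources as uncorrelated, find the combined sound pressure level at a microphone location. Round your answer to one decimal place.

75.0 dB(A)

First find each source's level at the receiver (point-source: −20·log₁₀(r/r_ref)), then combine on an intensity basis.
cooling tower: 81.3 − 20·log₁₀(5.3/1.7) = 81.3 − 9.88 = 71.42 dB(A).
packaged HVAC unit: 72.9 − 20·log₁₀(8.5/2.3) = 72.9 − 11.35 = 61.55 dB(A).
diesel generator: 87.1 − 20·log₁₀(11.6/1.6) = 87.1 − 17.21 = 69.89 dB(A).
refrigeration condenser: 89.2 − 20·log₁₀(33.2/3.0) = 89.2 − 20.88 = 68.32 dB(A).
Σ 10^(L/10) = 3.185e+07 → L_total = 10·log₁₀(3.185e+07) = 75.03 dB(A).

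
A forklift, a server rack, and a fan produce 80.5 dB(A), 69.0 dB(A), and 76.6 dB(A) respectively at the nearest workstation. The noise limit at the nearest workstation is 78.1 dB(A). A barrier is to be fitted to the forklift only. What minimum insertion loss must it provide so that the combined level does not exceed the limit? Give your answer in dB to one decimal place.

10.1 dB

Fixed contribution from the other sources: Σ 10^(L/10) = 10^(69.0/10) + 10^(76.6/10) = 5.365e+07 (77.30 dB(A)).
To meet 78.1 dB(A) overall, the treated forklift may contribute at most 10^(78.1/10) − 5.365e+07 = 1.091e+07, i.e. 70.38 dB(A).
Required insertion loss = 80.5 − 70.38 = 10.12 dB.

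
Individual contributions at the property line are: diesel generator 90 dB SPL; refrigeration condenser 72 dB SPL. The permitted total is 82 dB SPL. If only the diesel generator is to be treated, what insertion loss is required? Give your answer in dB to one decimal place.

The untreated sources together contribute 10^(72/10) = 1.585e+07, i.e. 72.00 dB SPL.
The limit corresponds to 10^(82/10) = 1.585e+08; subtracting the fixed part leaves 1.426e+08 for the diesel generator, i.e. 81.54 dB SPL.
Required insertion loss = 90 − 81.54 = 8.46 dB.

8.5 dB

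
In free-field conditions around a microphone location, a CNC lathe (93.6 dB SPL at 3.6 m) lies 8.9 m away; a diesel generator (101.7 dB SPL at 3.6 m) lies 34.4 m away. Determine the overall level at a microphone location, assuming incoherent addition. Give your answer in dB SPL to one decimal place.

87.3 dB SPL

Propagate each source to the receiver with L = L_ref − 20·log₁₀(r/r_ref), then add intensities.
CNC lathe: 93.6 − 20·log₁₀(8.9/3.6) = 93.6 − 7.86 = 85.74 dB SPL.
diesel generator: 101.7 − 20·log₁₀(34.4/3.6) = 101.7 − 19.61 = 82.09 dB SPL.
Σ 10^(L/10) = 5.368e+08 → L_total = 10·log₁₀(5.368e+08) = 87.30 dB SPL.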